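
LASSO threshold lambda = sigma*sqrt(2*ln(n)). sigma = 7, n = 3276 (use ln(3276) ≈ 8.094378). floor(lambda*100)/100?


ln(3276) ≈ 8.094378.
2*ln(n) ≈ 16.188756.
sqrt(2*ln(n)) ≈ sqrt(16.188756) ≈ 4.023525.
lambda ≈ 7*4.023525 = 28.164675.
floor(lambda*100)/100 = 28.16.

28.16


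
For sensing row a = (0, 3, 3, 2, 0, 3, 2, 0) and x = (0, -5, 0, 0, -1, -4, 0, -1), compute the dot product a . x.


Non-zero terms: ['3*-5', '0*-1', '3*-4', '0*-1']
Products: [-15, 0, -12, 0]
y = sum = -27.

-27


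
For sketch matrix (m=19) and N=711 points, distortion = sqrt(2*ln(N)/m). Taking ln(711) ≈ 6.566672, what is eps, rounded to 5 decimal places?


ln(711) ≈ 6.566672.
2*ln(N)/m ≈ 2*6.566672/19 ≈ 0.69122863.
eps = sqrt(0.69122863) ≈ 0.8314016 ≈ 0.83140.

0.83140


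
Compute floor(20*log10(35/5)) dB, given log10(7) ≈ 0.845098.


||x||/||e|| = 35/5 = 7.
log10(7) ≈ 0.845098.
20*log10(||x||/||e||) ≈ 20*0.845098 = 16.90196.
floor(16.90196) = 16.

16


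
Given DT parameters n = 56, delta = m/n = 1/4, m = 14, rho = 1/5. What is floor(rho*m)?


m = 1/4*56 = 14.
rho = 1/5.
rho*m = 1/5*14 = 2.8.
k = floor(2.8) = 2.

2


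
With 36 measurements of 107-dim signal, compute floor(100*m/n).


100*m/n = 100*36/107 ≈ 33.6449.
floor = 33.

33


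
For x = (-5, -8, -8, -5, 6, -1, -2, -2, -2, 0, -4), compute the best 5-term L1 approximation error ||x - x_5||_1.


Sorted |x_i| descending: [8, 8, 6, 5, 5, 4, 2, 2, 2, 1, 0]
Keep top 5: [8, 8, 6, 5, 5]
Tail entries: [4, 2, 2, 2, 1, 0]
L1 error = sum of tail = 11.

11


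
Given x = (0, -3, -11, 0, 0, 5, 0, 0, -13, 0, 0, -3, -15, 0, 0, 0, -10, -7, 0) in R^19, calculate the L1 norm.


Non-zero entries: [(1, -3), (2, -11), (5, 5), (8, -13), (11, -3), (12, -15), (16, -10), (17, -7)]
Absolute values: [3, 11, 5, 13, 3, 15, 10, 7]
||x||_1 = sum = 67.

67


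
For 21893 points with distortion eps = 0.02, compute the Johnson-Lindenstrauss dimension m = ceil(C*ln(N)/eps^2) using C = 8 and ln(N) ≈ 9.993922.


ln(21893) ≈ 9.993922.
eps^2 = 0.02^2 = 0.0004.
C*ln(N)/eps^2 ≈ 8*9.993922/0.0004 ≈ 199878.44.
m = ceil(199878.44) = 199879.

199879


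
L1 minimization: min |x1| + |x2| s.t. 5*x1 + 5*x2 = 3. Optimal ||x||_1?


Axis intercepts:
  x1 = 3/5, x2 = 0: L1 = 3/5
  x1 = 0, x2 = 3/5: L1 = 3/5
x* = (3/5, 0)
||x*||_1 = 3/5.

3/5


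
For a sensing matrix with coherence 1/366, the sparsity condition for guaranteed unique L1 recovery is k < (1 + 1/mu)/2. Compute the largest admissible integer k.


1/mu = 366.
1 + 1/mu = 367.
(1 + 1/mu)/2 = 183.5 is not an integer, so k_max = floor(183.5) = 183.

183


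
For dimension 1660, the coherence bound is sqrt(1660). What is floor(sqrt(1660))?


40^2 = 1600 <= 1660 < 1681 = 41^2, so 40 <= sqrt(1660) < 41.
floor(sqrt(1660)) = 40.

40


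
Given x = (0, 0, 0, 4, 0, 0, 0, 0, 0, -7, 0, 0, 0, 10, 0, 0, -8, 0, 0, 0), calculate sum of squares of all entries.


Non-zero entries: [(3, 4), (9, -7), (13, 10), (16, -8)]
Squares: [16, 49, 100, 64]
||x||_2^2 = sum = 229.

229


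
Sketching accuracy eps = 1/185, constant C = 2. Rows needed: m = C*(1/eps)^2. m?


1/eps = 185.
(1/eps)^2 = 34225.
m = 2*34225 = 68450.

68450


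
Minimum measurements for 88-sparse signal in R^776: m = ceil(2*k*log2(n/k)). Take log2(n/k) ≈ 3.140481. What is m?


log2(n/k) = log2(776/88) ≈ 3.140481.
2*k*log2(n/k) ≈ 2*88*3.140481 = 552.724656.
m = ceil(552.724656) = 553.

553


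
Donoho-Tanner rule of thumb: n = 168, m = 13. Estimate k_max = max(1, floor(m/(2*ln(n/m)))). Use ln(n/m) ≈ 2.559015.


n/m = 168/13.
ln(n/m) ≈ 2.559015.
2*ln(n/m) ≈ 5.11803.
m/(2*ln(n/m)) ≈ 13/5.11803 ≈ 2.54.
floor = 2.
k_max = max(1, 2) = 2.

2


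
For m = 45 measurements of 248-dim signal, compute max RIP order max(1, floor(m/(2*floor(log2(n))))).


floor(log2(248)) = 7.
2*7 = 14.
m/(2*floor(log2(n))) = 45/14 ≈ 3.2143.
floor = 3.
k = max(1, 3) = 3.

3


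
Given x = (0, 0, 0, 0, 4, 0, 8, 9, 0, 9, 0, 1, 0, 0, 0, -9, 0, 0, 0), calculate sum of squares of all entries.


Non-zero entries: [(4, 4), (6, 8), (7, 9), (9, 9), (11, 1), (15, -9)]
Squares: [16, 64, 81, 81, 1, 81]
||x||_2^2 = sum = 324.

324


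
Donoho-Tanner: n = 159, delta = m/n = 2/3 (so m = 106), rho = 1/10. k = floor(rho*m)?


m = 2/3*159 = 106.
rho = 1/10.
rho*m = 1/10*106 = 10.6.
k = floor(10.6) = 10.

10


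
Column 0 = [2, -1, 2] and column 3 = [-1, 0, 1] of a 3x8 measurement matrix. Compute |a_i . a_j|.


Inner product: 2*-1 + -1*0 + 2*1
Products: [-2, 0, 2]
Sum = 0.
|dot| = 0.

0


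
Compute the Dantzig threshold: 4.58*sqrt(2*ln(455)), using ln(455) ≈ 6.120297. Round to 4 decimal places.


ln(455) ≈ 6.120297.
2*ln(n) ≈ 12.240594.
sqrt(2*ln(n)) ≈ sqrt(12.240594) ≈ 3.498656.
threshold ≈ 4.58*3.498656 = 16.02384448 ≈ 16.0238.

16.0238


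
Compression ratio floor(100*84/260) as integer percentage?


100*m/n = 100*84/260 ≈ 32.3077.
floor = 32.

32


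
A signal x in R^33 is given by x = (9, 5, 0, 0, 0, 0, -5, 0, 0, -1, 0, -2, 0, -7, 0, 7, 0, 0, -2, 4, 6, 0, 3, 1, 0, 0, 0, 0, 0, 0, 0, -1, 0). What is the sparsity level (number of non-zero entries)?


Non-zero positions: [0, 1, 6, 9, 11, 13, 15, 18, 19, 20, 22, 23, 31].
Sparsity = 13.

13


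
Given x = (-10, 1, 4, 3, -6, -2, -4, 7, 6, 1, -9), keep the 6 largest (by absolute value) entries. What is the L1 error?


Sorted |x_i| descending: [10, 9, 7, 6, 6, 4, 4, 3, 2, 1, 1]
Keep top 6: [10, 9, 7, 6, 6, 4]
Tail entries: [4, 3, 2, 1, 1]
L1 error = sum of tail = 11.

11


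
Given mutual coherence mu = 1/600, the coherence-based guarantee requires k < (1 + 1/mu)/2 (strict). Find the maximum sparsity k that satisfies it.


1/mu = 600.
1 + 1/mu = 601.
(1 + 1/mu)/2 = 300.5 is not an integer, so k_max = floor(300.5) = 300.

300


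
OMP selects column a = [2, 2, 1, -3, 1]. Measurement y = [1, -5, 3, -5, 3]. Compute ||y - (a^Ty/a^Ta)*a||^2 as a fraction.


a^T a = 19.
a^T y = 13.
coeff = 13/19 = 13/19.
||r||^2 = 1142/19.

1142/19


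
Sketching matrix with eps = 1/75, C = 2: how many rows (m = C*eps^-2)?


1/eps = 75.
(1/eps)^2 = 5625.
m = 2*5625 = 11250.

11250


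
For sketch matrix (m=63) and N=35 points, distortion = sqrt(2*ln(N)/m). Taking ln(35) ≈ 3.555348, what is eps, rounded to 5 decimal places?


ln(35) ≈ 3.555348.
2*ln(N)/m ≈ 2*3.555348/63 ≈ 0.11286819.
eps = sqrt(0.11286819) ≈ 0.3359586 ≈ 0.33596.

0.33596


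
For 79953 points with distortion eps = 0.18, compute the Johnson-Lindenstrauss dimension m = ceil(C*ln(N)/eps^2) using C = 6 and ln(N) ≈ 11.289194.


ln(79953) ≈ 11.289194.
eps^2 = 0.18^2 = 0.0324.
C*ln(N)/eps^2 ≈ 6*11.289194/0.0324 ≈ 2090.5915.
m = ceil(2090.5915) = 2091.

2091


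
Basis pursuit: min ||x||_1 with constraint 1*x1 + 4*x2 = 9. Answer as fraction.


Axis intercepts:
  x1 = 9, x2 = 0: L1 = 9
  x1 = 0, x2 = 9/4: L1 = 9/4
x* = (0, 9/4)
||x*||_1 = 9/4.

9/4


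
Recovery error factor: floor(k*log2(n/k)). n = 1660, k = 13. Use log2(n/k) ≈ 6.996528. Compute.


log2(n/k) = log2(1660/13) ≈ 6.996528.
k*log2(n/k) ≈ 13*6.996528 = 90.954864.
floor(90.954864) = 90.

90


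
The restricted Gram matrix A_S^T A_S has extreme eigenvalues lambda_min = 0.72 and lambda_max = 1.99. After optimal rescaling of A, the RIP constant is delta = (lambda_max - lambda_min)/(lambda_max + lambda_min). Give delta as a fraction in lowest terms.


lambda_max - lambda_min = 1.99 - 0.72 = 1.27.
lambda_max + lambda_min = 1.99 + 0.72 = 2.71.
delta = 1.27/2.71 = 127/271.

127/271


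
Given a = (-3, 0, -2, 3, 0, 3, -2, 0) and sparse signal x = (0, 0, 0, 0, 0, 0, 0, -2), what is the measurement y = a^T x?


Non-zero terms: ['0*-2']
Products: [0]
y = sum = 0.

0


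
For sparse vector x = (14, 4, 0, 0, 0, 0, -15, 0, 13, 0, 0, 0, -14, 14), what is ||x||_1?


Non-zero entries: [(0, 14), (1, 4), (6, -15), (8, 13), (12, -14), (13, 14)]
Absolute values: [14, 4, 15, 13, 14, 14]
||x||_1 = sum = 74.

74


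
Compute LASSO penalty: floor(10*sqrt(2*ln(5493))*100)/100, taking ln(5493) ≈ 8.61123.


ln(5493) ≈ 8.61123.
2*ln(n) ≈ 17.22246.
sqrt(2*ln(n)) ≈ sqrt(17.22246) ≈ 4.149995.
lambda ≈ 10*4.149995 = 41.49995.
floor(lambda*100)/100 = 41.49.

41.49


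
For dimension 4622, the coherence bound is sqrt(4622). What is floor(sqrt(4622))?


67^2 = 4489 <= 4622 < 4624 = 68^2, so 67 <= sqrt(4622) < 68.
floor(sqrt(4622)) = 67.

67


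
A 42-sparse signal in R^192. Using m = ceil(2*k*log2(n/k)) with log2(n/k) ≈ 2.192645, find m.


log2(n/k) = log2(192/42) ≈ 2.192645.
2*k*log2(n/k) ≈ 2*42*2.192645 = 184.18218.
m = ceil(184.18218) = 185.

185


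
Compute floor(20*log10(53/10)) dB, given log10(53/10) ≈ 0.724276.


||x||/||e|| = 53/10.
log10(53/10) ≈ 0.724276.
20*log10(||x||/||e||) ≈ 20*0.724276 = 14.48552.
floor(14.48552) = 14.

14


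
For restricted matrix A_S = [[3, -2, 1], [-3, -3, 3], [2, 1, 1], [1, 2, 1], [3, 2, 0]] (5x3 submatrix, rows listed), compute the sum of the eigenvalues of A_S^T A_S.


Sum of eigenvalues of A_S^T A_S = trace(A_S^T A_S) = sum of squared column norms of A_S.
A_S^T A_S diagonal: [32, 22, 12].
trace = 32 + 22 + 12 = 66.

66


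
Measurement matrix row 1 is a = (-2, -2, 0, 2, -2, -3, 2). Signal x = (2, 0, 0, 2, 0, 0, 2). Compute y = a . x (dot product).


Non-zero terms: ['-2*2', '2*2', '2*2']
Products: [-4, 4, 4]
y = sum = 4.

4


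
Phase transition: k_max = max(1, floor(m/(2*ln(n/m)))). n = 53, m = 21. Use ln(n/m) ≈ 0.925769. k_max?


n/m = 53/21.
ln(n/m) ≈ 0.925769.
2*ln(n/m) ≈ 1.851538.
m/(2*ln(n/m)) ≈ 21/1.851538 ≈ 11.3419.
floor = 11.
k_max = max(1, 11) = 11.

11


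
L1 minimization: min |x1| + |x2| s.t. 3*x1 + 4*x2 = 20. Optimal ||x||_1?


Axis intercepts:
  x1 = 20/3, x2 = 0: L1 = 20/3
  x1 = 0, x2 = 5: L1 = 5
x* = (0, 5)
||x*||_1 = 5.

5


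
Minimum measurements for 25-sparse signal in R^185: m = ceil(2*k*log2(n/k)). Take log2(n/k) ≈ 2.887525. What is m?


log2(n/k) = log2(185/25) ≈ 2.887525.
2*k*log2(n/k) ≈ 2*25*2.887525 = 144.37625.
m = ceil(144.37625) = 145.

145


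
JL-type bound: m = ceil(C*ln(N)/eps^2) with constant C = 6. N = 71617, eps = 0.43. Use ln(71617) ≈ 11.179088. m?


ln(71617) ≈ 11.179088.
eps^2 = 0.43^2 = 0.1849.
C*ln(N)/eps^2 ≈ 6*11.179088/0.1849 ≈ 362.7611.
m = ceil(362.7611) = 363.

363


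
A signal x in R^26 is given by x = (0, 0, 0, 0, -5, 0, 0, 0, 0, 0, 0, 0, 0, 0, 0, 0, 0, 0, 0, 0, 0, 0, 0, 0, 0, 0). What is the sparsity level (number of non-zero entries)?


Non-zero positions: [4].
Sparsity = 1.

1


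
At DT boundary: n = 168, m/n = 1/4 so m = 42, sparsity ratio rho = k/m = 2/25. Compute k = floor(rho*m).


m = 1/4*168 = 42.
rho = 2/25.
rho*m = 2/25*42 = 3.36.
k = floor(3.36) = 3.

3


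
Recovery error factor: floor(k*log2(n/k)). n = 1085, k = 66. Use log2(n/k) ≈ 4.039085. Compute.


log2(n/k) = log2(1085/66) ≈ 4.039085.
k*log2(n/k) ≈ 66*4.039085 = 266.57961.
floor(266.57961) = 266.

266


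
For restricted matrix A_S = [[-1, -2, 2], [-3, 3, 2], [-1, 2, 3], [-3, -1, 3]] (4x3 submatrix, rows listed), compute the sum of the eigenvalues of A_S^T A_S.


Sum of eigenvalues of A_S^T A_S = trace(A_S^T A_S) = sum of squared column norms of A_S.
A_S^T A_S diagonal: [20, 18, 26].
trace = 20 + 18 + 26 = 64.

64


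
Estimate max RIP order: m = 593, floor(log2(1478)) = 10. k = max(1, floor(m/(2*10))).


floor(log2(1478)) = 10.
2*10 = 20.
m/(2*floor(log2(n))) = 593/20 ≈ 29.65.
floor = 29.
k = max(1, 29) = 29.

29


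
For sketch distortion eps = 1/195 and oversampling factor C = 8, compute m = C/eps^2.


1/eps = 195.
(1/eps)^2 = 38025.
m = 8*38025 = 304200.

304200


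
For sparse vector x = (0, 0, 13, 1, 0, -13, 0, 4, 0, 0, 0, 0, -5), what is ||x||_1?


Non-zero entries: [(2, 13), (3, 1), (5, -13), (7, 4), (12, -5)]
Absolute values: [13, 1, 13, 4, 5]
||x||_1 = sum = 36.

36


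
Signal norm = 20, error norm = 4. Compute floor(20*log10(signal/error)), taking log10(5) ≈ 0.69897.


||x||/||e|| = 20/4 = 5.
log10(5) ≈ 0.69897.
20*log10(||x||/||e||) ≈ 20*0.69897 = 13.9794.
floor(13.9794) = 13.

13


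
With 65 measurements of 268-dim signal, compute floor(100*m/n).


100*m/n = 100*65/268 ≈ 24.2537.
floor = 24.

24


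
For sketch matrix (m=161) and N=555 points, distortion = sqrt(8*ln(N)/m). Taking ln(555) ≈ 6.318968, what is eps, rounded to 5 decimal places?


ln(555) ≈ 6.318968.
8*ln(N)/m ≈ 8*6.318968/161 ≈ 0.31398599.
eps = sqrt(0.31398599) ≈ 0.5603445 ≈ 0.56034.

0.56034


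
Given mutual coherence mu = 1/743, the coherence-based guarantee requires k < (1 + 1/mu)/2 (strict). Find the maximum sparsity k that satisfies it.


1/mu = 743.
1 + 1/mu = 744.
(1 + 1/mu)/2 = 372 is an integer and the inequality is strict, so k_max = 372 - 1 = 371.

371


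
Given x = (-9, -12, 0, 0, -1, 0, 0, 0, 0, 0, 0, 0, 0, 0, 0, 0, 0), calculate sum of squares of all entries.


Non-zero entries: [(0, -9), (1, -12), (4, -1)]
Squares: [81, 144, 1]
||x||_2^2 = sum = 226.

226


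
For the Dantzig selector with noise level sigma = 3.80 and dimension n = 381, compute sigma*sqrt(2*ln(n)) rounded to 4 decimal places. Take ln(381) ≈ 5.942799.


ln(381) ≈ 5.942799.
2*ln(n) ≈ 11.885598.
sqrt(2*ln(n)) ≈ sqrt(11.885598) ≈ 3.44755.
threshold ≈ 3.80*3.44755 = 13.10069 ≈ 13.1007.

13.1007


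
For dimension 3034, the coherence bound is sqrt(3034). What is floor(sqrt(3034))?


55^2 = 3025 <= 3034 < 3136 = 56^2, so 55 <= sqrt(3034) < 56.
floor(sqrt(3034)) = 55.

55


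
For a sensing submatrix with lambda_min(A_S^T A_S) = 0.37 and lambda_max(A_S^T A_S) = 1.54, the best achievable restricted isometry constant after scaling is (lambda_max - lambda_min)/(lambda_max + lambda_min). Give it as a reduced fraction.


lambda_max - lambda_min = 1.54 - 0.37 = 1.17.
lambda_max + lambda_min = 1.54 + 0.37 = 1.91.
delta = 1.17/1.91 = 117/191.

117/191


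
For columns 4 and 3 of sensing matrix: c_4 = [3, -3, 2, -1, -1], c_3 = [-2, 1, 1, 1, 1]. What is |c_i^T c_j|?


Inner product: 3*-2 + -3*1 + 2*1 + -1*1 + -1*1
Products: [-6, -3, 2, -1, -1]
Sum = -9.
|dot| = 9.

9


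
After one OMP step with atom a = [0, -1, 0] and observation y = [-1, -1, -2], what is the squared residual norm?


a^T a = 1.
a^T y = 1.
coeff = 1/1 = 1.
||r||^2 = 5.

5


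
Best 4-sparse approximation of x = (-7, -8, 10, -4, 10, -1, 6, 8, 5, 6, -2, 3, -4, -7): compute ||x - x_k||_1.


Sorted |x_i| descending: [10, 10, 8, 8, 7, 7, 6, 6, 5, 4, 4, 3, 2, 1]
Keep top 4: [10, 10, 8, 8]
Tail entries: [7, 7, 6, 6, 5, 4, 4, 3, 2, 1]
L1 error = sum of tail = 45.

45


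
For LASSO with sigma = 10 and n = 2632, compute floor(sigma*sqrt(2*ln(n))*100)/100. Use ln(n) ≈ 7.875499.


ln(2632) ≈ 7.875499.
2*ln(n) ≈ 15.750998.
sqrt(2*ln(n)) ≈ sqrt(15.750998) ≈ 3.968753.
lambda ≈ 10*3.968753 = 39.68753.
floor(lambda*100)/100 = 39.68.

39.68


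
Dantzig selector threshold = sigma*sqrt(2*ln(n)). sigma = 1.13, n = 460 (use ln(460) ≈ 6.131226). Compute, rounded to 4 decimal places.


ln(460) ≈ 6.131226.
2*ln(n) ≈ 12.262452.
sqrt(2*ln(n)) ≈ sqrt(12.262452) ≈ 3.501778.
threshold ≈ 1.13*3.501778 = 3.95700914 ≈ 3.9570.

3.9570


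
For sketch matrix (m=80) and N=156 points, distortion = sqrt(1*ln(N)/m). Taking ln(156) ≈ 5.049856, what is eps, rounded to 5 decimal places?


ln(156) ≈ 5.049856.
1*ln(N)/m ≈ 1*5.049856/80 ≈ 0.0631232.
eps = sqrt(0.0631232) ≈ 0.2512433 ≈ 0.25124.

0.25124


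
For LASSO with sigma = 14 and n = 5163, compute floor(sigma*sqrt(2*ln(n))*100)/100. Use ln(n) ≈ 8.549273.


ln(5163) ≈ 8.549273.
2*ln(n) ≈ 17.098546.
sqrt(2*ln(n)) ≈ sqrt(17.098546) ≈ 4.135039.
lambda ≈ 14*4.135039 = 57.890546.
floor(lambda*100)/100 = 57.89.

57.89


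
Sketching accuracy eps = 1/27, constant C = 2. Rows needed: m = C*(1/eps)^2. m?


1/eps = 27.
(1/eps)^2 = 729.
m = 2*729 = 1458.

1458


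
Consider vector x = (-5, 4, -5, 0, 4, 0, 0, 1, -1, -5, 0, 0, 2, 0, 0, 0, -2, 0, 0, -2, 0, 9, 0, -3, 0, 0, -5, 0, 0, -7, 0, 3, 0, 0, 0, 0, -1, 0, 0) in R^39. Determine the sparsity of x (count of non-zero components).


Non-zero positions: [0, 1, 2, 4, 7, 8, 9, 12, 16, 19, 21, 23, 26, 29, 31, 36].
Sparsity = 16.

16


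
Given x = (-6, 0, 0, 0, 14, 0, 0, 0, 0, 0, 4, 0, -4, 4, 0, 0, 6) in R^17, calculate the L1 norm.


Non-zero entries: [(0, -6), (4, 14), (10, 4), (12, -4), (13, 4), (16, 6)]
Absolute values: [6, 14, 4, 4, 4, 6]
||x||_1 = sum = 38.

38


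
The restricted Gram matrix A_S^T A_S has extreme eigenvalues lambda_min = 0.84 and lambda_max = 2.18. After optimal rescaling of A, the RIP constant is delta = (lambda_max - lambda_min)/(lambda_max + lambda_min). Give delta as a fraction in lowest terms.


lambda_max - lambda_min = 2.18 - 0.84 = 1.34.
lambda_max + lambda_min = 2.18 + 0.84 = 3.02.
delta = 1.34/3.02 = 134/302 = 67/151.

67/151


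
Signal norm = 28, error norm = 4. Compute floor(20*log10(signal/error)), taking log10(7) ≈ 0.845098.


||x||/||e|| = 28/4 = 7.
log10(7) ≈ 0.845098.
20*log10(||x||/||e||) ≈ 20*0.845098 = 16.90196.
floor(16.90196) = 16.

16


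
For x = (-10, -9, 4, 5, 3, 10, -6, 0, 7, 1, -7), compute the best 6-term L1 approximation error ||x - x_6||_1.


Sorted |x_i| descending: [10, 10, 9, 7, 7, 6, 5, 4, 3, 1, 0]
Keep top 6: [10, 10, 9, 7, 7, 6]
Tail entries: [5, 4, 3, 1, 0]
L1 error = sum of tail = 13.

13


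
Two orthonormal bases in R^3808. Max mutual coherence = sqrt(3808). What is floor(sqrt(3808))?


61^2 = 3721 <= 3808 < 3844 = 62^2, so 61 <= sqrt(3808) < 62.
floor(sqrt(3808)) = 61.

61


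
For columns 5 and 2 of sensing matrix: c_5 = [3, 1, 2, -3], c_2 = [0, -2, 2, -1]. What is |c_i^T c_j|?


Inner product: 3*0 + 1*-2 + 2*2 + -3*-1
Products: [0, -2, 4, 3]
Sum = 5.
|dot| = 5.

5


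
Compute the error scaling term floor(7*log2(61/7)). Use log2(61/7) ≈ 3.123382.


log2(n/k) = log2(61/7) ≈ 3.123382.
k*log2(n/k) ≈ 7*3.123382 = 21.863674.
floor(21.863674) = 21.

21


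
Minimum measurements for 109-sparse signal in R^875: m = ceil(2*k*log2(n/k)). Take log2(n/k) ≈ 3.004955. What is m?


log2(n/k) = log2(875/109) ≈ 3.004955.
2*k*log2(n/k) ≈ 2*109*3.004955 = 655.08019.
m = ceil(655.08019) = 656.

656


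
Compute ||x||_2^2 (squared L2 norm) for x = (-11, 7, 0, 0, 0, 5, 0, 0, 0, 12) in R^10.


Non-zero entries: [(0, -11), (1, 7), (5, 5), (9, 12)]
Squares: [121, 49, 25, 144]
||x||_2^2 = sum = 339.

339


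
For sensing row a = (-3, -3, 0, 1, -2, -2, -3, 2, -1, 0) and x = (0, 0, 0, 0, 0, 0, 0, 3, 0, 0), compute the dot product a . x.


Non-zero terms: ['2*3']
Products: [6]
y = sum = 6.

6


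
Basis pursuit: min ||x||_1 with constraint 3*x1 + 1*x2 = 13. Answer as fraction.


Axis intercepts:
  x1 = 13/3, x2 = 0: L1 = 13/3
  x1 = 0, x2 = 13: L1 = 13
x* = (13/3, 0)
||x*||_1 = 13/3.

13/3


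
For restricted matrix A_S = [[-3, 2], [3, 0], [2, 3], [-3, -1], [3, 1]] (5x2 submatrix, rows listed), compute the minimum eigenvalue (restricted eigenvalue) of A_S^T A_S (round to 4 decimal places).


A_S^T A_S = [[40, 6], [6, 15]].
trace = 55.
det = 564.
disc = trace^2 - 4*det = 3025 - 4*564 = 769.
sqrt(769) ≈ 27.730849.
lam_min = (55 - sqrt(769))/2 ≈ (55 - 27.730849)/2 = 13.6345755 ≈ 13.6346.

13.6346


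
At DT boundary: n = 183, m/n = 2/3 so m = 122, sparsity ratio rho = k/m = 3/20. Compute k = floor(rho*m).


m = 2/3*183 = 122.
rho = 3/20.
rho*m = 3/20*122 = 18.3.
k = floor(18.3) = 18.

18


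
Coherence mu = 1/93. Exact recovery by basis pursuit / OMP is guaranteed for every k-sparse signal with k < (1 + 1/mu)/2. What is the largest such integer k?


1/mu = 93.
1 + 1/mu = 94.
(1 + 1/mu)/2 = 47 is an integer and the inequality is strict, so k_max = 47 - 1 = 46.

46


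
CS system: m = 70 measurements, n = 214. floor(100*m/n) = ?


100*m/n = 100*70/214 ≈ 32.7103.
floor = 32.

32


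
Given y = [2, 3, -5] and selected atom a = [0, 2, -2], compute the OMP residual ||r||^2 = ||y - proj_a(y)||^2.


a^T a = 8.
a^T y = 16.
coeff = 16/8 = 2.
||r||^2 = 6.

6


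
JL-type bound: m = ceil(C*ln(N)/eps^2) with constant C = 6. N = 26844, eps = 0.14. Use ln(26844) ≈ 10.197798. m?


ln(26844) ≈ 10.197798.
eps^2 = 0.14^2 = 0.0196.
C*ln(N)/eps^2 ≈ 6*10.197798/0.0196 ≈ 3121.7749.
m = ceil(3121.7749) = 3122.

3122


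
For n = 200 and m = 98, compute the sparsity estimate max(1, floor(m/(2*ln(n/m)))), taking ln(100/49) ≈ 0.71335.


n/m = 200/98 = 100/49.
ln(n/m) ≈ 0.71335.
2*ln(n/m) ≈ 1.4267.
m/(2*ln(n/m)) ≈ 98/1.4267 ≈ 68.69.
floor = 68.
k_max = max(1, 68) = 68.

68


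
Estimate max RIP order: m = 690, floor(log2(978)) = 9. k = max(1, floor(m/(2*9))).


floor(log2(978)) = 9.
2*9 = 18.
m/(2*floor(log2(n))) = 690/18 ≈ 38.3333.
floor = 38.
k = max(1, 38) = 38.

38


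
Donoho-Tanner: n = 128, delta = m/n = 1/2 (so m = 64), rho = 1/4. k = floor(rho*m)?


m = 1/2*128 = 64.
rho = 1/4.
rho*m = 1/4*64 = 16.
k = floor(16) = 16.

16


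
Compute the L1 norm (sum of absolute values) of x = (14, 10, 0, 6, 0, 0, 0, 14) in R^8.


Non-zero entries: [(0, 14), (1, 10), (3, 6), (7, 14)]
Absolute values: [14, 10, 6, 14]
||x||_1 = sum = 44.

44


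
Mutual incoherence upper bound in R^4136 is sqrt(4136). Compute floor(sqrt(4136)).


64^2 = 4096 <= 4136 < 4225 = 65^2, so 64 <= sqrt(4136) < 65.
floor(sqrt(4136)) = 64.

64


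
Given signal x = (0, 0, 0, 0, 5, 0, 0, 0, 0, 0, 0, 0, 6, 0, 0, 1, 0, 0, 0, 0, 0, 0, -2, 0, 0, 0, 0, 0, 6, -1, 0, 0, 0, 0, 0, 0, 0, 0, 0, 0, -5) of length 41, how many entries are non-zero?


Non-zero positions: [4, 12, 15, 22, 28, 29, 40].
Sparsity = 7.

7


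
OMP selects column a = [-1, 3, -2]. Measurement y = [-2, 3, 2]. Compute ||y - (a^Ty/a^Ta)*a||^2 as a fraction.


a^T a = 14.
a^T y = 7.
coeff = 7/14 = 1/2.
||r||^2 = 27/2.

27/2


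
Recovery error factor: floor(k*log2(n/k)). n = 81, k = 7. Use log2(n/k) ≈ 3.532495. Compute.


log2(n/k) = log2(81/7) ≈ 3.532495.
k*log2(n/k) ≈ 7*3.532495 = 24.727465.
floor(24.727465) = 24.

24


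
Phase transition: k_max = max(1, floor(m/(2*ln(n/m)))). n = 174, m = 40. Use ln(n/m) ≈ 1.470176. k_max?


n/m = 174/40 = 87/20.
ln(n/m) ≈ 1.470176.
2*ln(n/m) ≈ 2.940352.
m/(2*ln(n/m)) ≈ 40/2.940352 ≈ 13.6038.
floor = 13.
k_max = max(1, 13) = 13.

13


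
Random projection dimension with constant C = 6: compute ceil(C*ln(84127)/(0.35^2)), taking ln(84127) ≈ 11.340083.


ln(84127) ≈ 11.340083.
eps^2 = 0.35^2 = 0.1225.
C*ln(N)/eps^2 ≈ 6*11.340083/0.1225 ≈ 555.4326.
m = ceil(555.4326) = 556.

556


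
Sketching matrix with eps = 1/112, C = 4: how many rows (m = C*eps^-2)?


1/eps = 112.
(1/eps)^2 = 12544.
m = 4*12544 = 50176.

50176


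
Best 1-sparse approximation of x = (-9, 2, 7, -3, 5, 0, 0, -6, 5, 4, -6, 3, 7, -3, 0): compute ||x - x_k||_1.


Sorted |x_i| descending: [9, 7, 7, 6, 6, 5, 5, 4, 3, 3, 3, 2, 0, 0, 0]
Keep top 1: [9]
Tail entries: [7, 7, 6, 6, 5, 5, 4, 3, 3, 3, 2, 0, 0, 0]
L1 error = sum of tail = 51.

51


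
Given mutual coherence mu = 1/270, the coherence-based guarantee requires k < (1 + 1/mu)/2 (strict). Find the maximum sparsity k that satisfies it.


1/mu = 270.
1 + 1/mu = 271.
(1 + 1/mu)/2 = 135.5 is not an integer, so k_max = floor(135.5) = 135.

135


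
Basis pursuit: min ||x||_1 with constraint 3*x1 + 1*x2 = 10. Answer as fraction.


Axis intercepts:
  x1 = 10/3, x2 = 0: L1 = 10/3
  x1 = 0, x2 = 10: L1 = 10
x* = (10/3, 0)
||x*||_1 = 10/3.

10/3


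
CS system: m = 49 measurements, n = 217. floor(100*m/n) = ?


100*m/n = 100*49/217 ≈ 22.5806.
floor = 22.

22


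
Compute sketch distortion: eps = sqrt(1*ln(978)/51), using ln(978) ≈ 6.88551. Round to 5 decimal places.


ln(978) ≈ 6.88551.
1*ln(N)/m ≈ 1*6.88551/51 ≈ 0.13501.
eps = sqrt(0.13501) ≈ 0.3674371 ≈ 0.36744.

0.36744


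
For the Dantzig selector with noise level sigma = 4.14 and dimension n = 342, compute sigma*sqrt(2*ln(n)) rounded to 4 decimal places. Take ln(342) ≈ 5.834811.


ln(342) ≈ 5.834811.
2*ln(n) ≈ 11.669622.
sqrt(2*ln(n)) ≈ sqrt(11.669622) ≈ 3.416083.
threshold ≈ 4.14*3.416083 = 14.14258362 ≈ 14.1426.

14.1426


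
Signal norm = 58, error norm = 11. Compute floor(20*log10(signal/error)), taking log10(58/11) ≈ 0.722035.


||x||/||e|| = 58/11.
log10(58/11) ≈ 0.722035.
20*log10(||x||/||e||) ≈ 20*0.722035 = 14.4407.
floor(14.4407) = 14.

14


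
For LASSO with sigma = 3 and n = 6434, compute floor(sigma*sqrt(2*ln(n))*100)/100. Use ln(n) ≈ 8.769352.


ln(6434) ≈ 8.769352.
2*ln(n) ≈ 17.538704.
sqrt(2*ln(n)) ≈ sqrt(17.538704) ≈ 4.187924.
lambda ≈ 3*4.187924 = 12.563772.
floor(lambda*100)/100 = 12.56.

12.56


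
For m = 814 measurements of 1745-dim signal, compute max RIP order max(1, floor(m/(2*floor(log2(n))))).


floor(log2(1745)) = 10.
2*10 = 20.
m/(2*floor(log2(n))) = 814/20 ≈ 40.7.
floor = 40.
k = max(1, 40) = 40.

40


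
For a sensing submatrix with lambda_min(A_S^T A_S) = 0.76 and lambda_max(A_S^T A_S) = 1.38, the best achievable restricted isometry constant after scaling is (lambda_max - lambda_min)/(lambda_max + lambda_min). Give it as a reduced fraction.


lambda_max - lambda_min = 1.38 - 0.76 = 0.62.
lambda_max + lambda_min = 1.38 + 0.76 = 2.14.
delta = 0.62/2.14 = 62/214 = 31/107.

31/107


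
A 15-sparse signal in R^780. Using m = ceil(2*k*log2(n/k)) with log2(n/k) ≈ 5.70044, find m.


log2(n/k) = log2(780/15) ≈ 5.70044.
2*k*log2(n/k) ≈ 2*15*5.70044 = 171.0132.
m = ceil(171.0132) = 172.

172


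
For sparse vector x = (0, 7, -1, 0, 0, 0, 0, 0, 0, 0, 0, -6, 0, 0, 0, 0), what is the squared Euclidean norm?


Non-zero entries: [(1, 7), (2, -1), (11, -6)]
Squares: [49, 1, 36]
||x||_2^2 = sum = 86.

86


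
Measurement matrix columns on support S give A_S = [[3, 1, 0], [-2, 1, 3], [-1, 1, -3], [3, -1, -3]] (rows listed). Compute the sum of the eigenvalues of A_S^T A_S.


Sum of eigenvalues of A_S^T A_S = trace(A_S^T A_S) = sum of squared column norms of A_S.
A_S^T A_S diagonal: [23, 4, 27].
trace = 23 + 4 + 27 = 54.

54


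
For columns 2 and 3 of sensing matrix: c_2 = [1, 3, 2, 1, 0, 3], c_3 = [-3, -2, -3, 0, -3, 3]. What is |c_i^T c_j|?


Inner product: 1*-3 + 3*-2 + 2*-3 + 1*0 + 0*-3 + 3*3
Products: [-3, -6, -6, 0, 0, 9]
Sum = -6.
|dot| = 6.

6


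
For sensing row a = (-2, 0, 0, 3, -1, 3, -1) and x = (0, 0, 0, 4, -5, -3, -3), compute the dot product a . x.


Non-zero terms: ['3*4', '-1*-5', '3*-3', '-1*-3']
Products: [12, 5, -9, 3]
y = sum = 11.

11


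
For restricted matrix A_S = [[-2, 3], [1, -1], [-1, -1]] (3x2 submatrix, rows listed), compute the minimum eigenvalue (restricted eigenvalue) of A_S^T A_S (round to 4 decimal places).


A_S^T A_S = [[6, -6], [-6, 11]].
trace = 17.
det = 30.
disc = trace^2 - 4*det = 289 - 4*30 = 169.
sqrt(169) = 13.
lam_min = (17 - 13)/2 = 2 = 2.0000.

2.0000


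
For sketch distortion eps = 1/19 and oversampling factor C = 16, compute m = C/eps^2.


1/eps = 19.
(1/eps)^2 = 361.
m = 16*361 = 5776.

5776


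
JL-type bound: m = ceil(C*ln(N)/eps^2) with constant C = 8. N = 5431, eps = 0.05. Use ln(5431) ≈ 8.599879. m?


ln(5431) ≈ 8.599879.
eps^2 = 0.05^2 = 0.0025.
C*ln(N)/eps^2 ≈ 8*8.599879/0.0025 ≈ 27519.6128.
m = ceil(27519.6128) = 27520.

27520


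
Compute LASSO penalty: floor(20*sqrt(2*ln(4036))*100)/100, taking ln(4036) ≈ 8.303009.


ln(4036) ≈ 8.303009.
2*ln(n) ≈ 16.606018.
sqrt(2*ln(n)) ≈ sqrt(16.606018) ≈ 4.075048.
lambda ≈ 20*4.075048 = 81.50096.
floor(lambda*100)/100 = 81.50.

81.50


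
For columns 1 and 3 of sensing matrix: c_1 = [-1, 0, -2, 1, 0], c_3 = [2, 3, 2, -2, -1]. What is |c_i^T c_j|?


Inner product: -1*2 + 0*3 + -2*2 + 1*-2 + 0*-1
Products: [-2, 0, -4, -2, 0]
Sum = -8.
|dot| = 8.

8


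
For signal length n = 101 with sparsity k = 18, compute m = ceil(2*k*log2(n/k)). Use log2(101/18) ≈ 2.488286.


log2(n/k) = log2(101/18) ≈ 2.488286.
2*k*log2(n/k) ≈ 2*18*2.488286 = 89.578296.
m = ceil(89.578296) = 90.

90


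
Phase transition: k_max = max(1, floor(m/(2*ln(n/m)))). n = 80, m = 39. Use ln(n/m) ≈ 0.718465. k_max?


n/m = 80/39.
ln(n/m) ≈ 0.718465.
2*ln(n/m) ≈ 1.43693.
m/(2*ln(n/m)) ≈ 39/1.43693 ≈ 27.1412.
floor = 27.
k_max = max(1, 27) = 27.

27


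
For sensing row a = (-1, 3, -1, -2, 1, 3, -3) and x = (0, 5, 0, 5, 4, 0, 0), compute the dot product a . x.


Non-zero terms: ['3*5', '-2*5', '1*4']
Products: [15, -10, 4]
y = sum = 9.

9


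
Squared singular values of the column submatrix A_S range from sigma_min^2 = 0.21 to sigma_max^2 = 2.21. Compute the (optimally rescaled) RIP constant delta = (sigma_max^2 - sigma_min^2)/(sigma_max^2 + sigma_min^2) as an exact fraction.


lambda_max - lambda_min = 2.21 - 0.21 = 2.00.
lambda_max + lambda_min = 2.21 + 0.21 = 2.42.
delta = 2.00/2.42 = 200/242 = 100/121.

100/121


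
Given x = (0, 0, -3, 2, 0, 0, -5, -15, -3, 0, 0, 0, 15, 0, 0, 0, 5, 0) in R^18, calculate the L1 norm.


Non-zero entries: [(2, -3), (3, 2), (6, -5), (7, -15), (8, -3), (12, 15), (16, 5)]
Absolute values: [3, 2, 5, 15, 3, 15, 5]
||x||_1 = sum = 48.

48


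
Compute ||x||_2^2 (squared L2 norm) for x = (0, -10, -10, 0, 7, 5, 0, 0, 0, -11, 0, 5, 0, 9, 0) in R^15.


Non-zero entries: [(1, -10), (2, -10), (4, 7), (5, 5), (9, -11), (11, 5), (13, 9)]
Squares: [100, 100, 49, 25, 121, 25, 81]
||x||_2^2 = sum = 501.

501


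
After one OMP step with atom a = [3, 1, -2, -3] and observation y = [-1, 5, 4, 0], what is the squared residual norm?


a^T a = 23.
a^T y = -6.
coeff = -6/23 = -6/23.
||r||^2 = 930/23.

930/23


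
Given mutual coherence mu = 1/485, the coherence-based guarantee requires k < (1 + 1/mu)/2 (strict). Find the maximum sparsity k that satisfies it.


1/mu = 485.
1 + 1/mu = 486.
(1 + 1/mu)/2 = 243 is an integer and the inequality is strict, so k_max = 243 - 1 = 242.

242


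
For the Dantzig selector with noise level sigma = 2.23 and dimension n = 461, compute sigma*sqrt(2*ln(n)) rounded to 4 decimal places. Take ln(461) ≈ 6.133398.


ln(461) ≈ 6.133398.
2*ln(n) ≈ 12.266796.
sqrt(2*ln(n)) ≈ sqrt(12.266796) ≈ 3.502399.
threshold ≈ 2.23*3.502399 = 7.81034977 ≈ 7.8103.

7.8103


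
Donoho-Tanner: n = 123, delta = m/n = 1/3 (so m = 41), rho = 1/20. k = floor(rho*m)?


m = 1/3*123 = 41.
rho = 1/20.
rho*m = 1/20*41 = 2.05.
k = floor(2.05) = 2.

2


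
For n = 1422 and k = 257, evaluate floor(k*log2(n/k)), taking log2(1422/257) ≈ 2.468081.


log2(n/k) = log2(1422/257) ≈ 2.468081.
k*log2(n/k) ≈ 257*2.468081 = 634.296817.
floor(634.296817) = 634.

634


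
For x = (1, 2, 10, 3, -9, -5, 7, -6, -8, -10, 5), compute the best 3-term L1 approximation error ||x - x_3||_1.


Sorted |x_i| descending: [10, 10, 9, 8, 7, 6, 5, 5, 3, 2, 1]
Keep top 3: [10, 10, 9]
Tail entries: [8, 7, 6, 5, 5, 3, 2, 1]
L1 error = sum of tail = 37.

37


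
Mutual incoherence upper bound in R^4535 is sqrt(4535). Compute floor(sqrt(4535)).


67^2 = 4489 <= 4535 < 4624 = 68^2, so 67 <= sqrt(4535) < 68.
floor(sqrt(4535)) = 67.

67


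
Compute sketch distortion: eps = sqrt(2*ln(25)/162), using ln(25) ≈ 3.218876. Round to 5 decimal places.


ln(25) ≈ 3.218876.
2*ln(N)/m ≈ 2*3.218876/162 ≈ 0.03973921.
eps = sqrt(0.03973921) ≈ 0.199347 ≈ 0.19935.

0.19935


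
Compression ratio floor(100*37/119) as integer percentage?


100*m/n = 100*37/119 ≈ 31.0924.
floor = 31.

31


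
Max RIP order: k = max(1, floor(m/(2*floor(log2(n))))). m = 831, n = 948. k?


floor(log2(948)) = 9.
2*9 = 18.
m/(2*floor(log2(n))) = 831/18 ≈ 46.1667.
floor = 46.
k = max(1, 46) = 46.

46


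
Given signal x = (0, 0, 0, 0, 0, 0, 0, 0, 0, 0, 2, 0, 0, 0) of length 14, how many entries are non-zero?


Non-zero positions: [10].
Sparsity = 1.

1


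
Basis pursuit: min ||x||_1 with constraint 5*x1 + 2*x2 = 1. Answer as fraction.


Axis intercepts:
  x1 = 1/5, x2 = 0: L1 = 1/5
  x1 = 0, x2 = 1/2: L1 = 1/2
x* = (1/5, 0)
||x*||_1 = 1/5.

1/5


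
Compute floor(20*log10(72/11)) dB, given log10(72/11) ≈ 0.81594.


||x||/||e|| = 72/11.
log10(72/11) ≈ 0.81594.
20*log10(||x||/||e||) ≈ 20*0.81594 = 16.3188.
floor(16.3188) = 16.

16


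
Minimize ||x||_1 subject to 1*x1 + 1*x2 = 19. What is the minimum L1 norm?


Axis intercepts:
  x1 = 19, x2 = 0: L1 = 19
  x1 = 0, x2 = 19: L1 = 19
x* = (19, 0)
||x*||_1 = 19.

19


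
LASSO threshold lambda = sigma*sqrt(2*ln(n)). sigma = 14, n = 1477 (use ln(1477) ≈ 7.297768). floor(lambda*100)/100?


ln(1477) ≈ 7.297768.
2*ln(n) ≈ 14.595536.
sqrt(2*ln(n)) ≈ sqrt(14.595536) ≈ 3.82041.
lambda ≈ 14*3.82041 = 53.48574.
floor(lambda*100)/100 = 53.48.

53.48


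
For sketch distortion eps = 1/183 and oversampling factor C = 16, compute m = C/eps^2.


1/eps = 183.
(1/eps)^2 = 33489.
m = 16*33489 = 535824.

535824


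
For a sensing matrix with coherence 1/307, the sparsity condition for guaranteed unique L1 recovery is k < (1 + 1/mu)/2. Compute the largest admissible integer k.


1/mu = 307.
1 + 1/mu = 308.
(1 + 1/mu)/2 = 154 is an integer and the inequality is strict, so k_max = 154 - 1 = 153.

153


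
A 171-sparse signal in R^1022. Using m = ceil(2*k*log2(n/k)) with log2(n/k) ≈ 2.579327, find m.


log2(n/k) = log2(1022/171) ≈ 2.579327.
2*k*log2(n/k) ≈ 2*171*2.579327 = 882.129834.
m = ceil(882.129834) = 883.

883


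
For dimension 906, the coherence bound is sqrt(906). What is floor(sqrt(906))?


30^2 = 900 <= 906 < 961 = 31^2, so 30 <= sqrt(906) < 31.
floor(sqrt(906)) = 30.

30


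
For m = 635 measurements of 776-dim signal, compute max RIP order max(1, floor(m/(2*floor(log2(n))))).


floor(log2(776)) = 9.
2*9 = 18.
m/(2*floor(log2(n))) = 635/18 ≈ 35.2778.
floor = 35.
k = max(1, 35) = 35.

35


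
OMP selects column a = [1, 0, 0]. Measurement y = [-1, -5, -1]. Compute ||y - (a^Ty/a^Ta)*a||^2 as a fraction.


a^T a = 1.
a^T y = -1.
coeff = -1/1 = -1.
||r||^2 = 26.

26


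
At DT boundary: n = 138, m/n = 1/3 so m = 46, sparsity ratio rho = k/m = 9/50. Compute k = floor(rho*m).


m = 1/3*138 = 46.
rho = 9/50.
rho*m = 9/50*46 = 8.28.
k = floor(8.28) = 8.

8


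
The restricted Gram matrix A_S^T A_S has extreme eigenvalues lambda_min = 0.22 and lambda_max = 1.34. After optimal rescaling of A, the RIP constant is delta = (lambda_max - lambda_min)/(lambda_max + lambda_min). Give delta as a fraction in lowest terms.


lambda_max - lambda_min = 1.34 - 0.22 = 1.12.
lambda_max + lambda_min = 1.34 + 0.22 = 1.56.
delta = 1.12/1.56 = 112/156 = 28/39.

28/39


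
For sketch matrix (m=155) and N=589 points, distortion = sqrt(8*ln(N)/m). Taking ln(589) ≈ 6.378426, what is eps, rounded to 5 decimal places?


ln(589) ≈ 6.378426.
8*ln(N)/m ≈ 8*6.378426/155 ≈ 0.32920908.
eps = sqrt(0.32920908) ≈ 0.5737674 ≈ 0.57377.

0.57377


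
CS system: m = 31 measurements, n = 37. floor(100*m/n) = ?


100*m/n = 100*31/37 ≈ 83.7838.
floor = 83.

83


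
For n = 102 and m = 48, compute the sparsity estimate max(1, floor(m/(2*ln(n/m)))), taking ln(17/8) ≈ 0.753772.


n/m = 102/48 = 17/8.
ln(n/m) ≈ 0.753772.
2*ln(n/m) ≈ 1.507544.
m/(2*ln(n/m)) ≈ 48/1.507544 ≈ 31.8399.
floor = 31.
k_max = max(1, 31) = 31.

31


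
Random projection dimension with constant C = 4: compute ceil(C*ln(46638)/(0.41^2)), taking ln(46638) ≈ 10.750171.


ln(46638) ≈ 10.750171.
eps^2 = 0.41^2 = 0.1681.
C*ln(N)/eps^2 ≈ 4*10.750171/0.1681 ≈ 255.8042.
m = ceil(255.8042) = 256.

256


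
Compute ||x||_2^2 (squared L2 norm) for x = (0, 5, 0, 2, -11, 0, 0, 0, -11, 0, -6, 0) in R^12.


Non-zero entries: [(1, 5), (3, 2), (4, -11), (8, -11), (10, -6)]
Squares: [25, 4, 121, 121, 36]
||x||_2^2 = sum = 307.

307


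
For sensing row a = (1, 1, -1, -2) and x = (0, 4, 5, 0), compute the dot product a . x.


Non-zero terms: ['1*4', '-1*5']
Products: [4, -5]
y = sum = -1.

-1


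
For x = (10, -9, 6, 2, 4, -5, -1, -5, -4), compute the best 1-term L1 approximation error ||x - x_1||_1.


Sorted |x_i| descending: [10, 9, 6, 5, 5, 4, 4, 2, 1]
Keep top 1: [10]
Tail entries: [9, 6, 5, 5, 4, 4, 2, 1]
L1 error = sum of tail = 36.

36


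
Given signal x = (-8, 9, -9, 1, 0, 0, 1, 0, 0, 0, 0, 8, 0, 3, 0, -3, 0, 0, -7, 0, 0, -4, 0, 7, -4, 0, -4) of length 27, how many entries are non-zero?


Non-zero positions: [0, 1, 2, 3, 6, 11, 13, 15, 18, 21, 23, 24, 26].
Sparsity = 13.

13


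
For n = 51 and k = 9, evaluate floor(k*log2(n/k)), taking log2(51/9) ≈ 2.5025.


log2(n/k) = log2(51/9) ≈ 2.5025.
k*log2(n/k) ≈ 9*2.5025 = 22.5225.
floor(22.5225) = 22.

22


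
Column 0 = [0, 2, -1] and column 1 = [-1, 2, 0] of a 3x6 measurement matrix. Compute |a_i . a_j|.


Inner product: 0*-1 + 2*2 + -1*0
Products: [0, 4, 0]
Sum = 4.
|dot| = 4.

4


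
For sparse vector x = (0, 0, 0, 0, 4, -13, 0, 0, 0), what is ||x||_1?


Non-zero entries: [(4, 4), (5, -13)]
Absolute values: [4, 13]
||x||_1 = sum = 17.

17


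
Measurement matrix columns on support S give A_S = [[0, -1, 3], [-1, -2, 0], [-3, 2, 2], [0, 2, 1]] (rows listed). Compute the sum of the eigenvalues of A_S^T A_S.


Sum of eigenvalues of A_S^T A_S = trace(A_S^T A_S) = sum of squared column norms of A_S.
A_S^T A_S diagonal: [10, 13, 14].
trace = 10 + 13 + 14 = 37.

37


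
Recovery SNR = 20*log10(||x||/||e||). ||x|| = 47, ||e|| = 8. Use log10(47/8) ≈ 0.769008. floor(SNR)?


||x||/||e|| = 47/8.
log10(47/8) ≈ 0.769008.
20*log10(||x||/||e||) ≈ 20*0.769008 = 15.38016.
floor(15.38016) = 15.

15


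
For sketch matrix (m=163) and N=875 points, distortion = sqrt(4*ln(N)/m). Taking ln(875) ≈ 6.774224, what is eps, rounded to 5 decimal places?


ln(875) ≈ 6.774224.
4*ln(N)/m ≈ 4*6.774224/163 ≈ 0.16623863.
eps = sqrt(0.16623863) ≈ 0.4077237 ≈ 0.40772.

0.40772


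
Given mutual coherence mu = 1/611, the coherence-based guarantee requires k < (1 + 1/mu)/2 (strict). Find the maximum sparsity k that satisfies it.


1/mu = 611.
1 + 1/mu = 612.
(1 + 1/mu)/2 = 306 is an integer and the inequality is strict, so k_max = 306 - 1 = 305.

305


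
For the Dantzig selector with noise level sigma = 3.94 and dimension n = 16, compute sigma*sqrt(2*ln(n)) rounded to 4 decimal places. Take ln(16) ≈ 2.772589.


ln(16) ≈ 2.772589.
2*ln(n) ≈ 5.545178.
sqrt(2*ln(n)) ≈ sqrt(5.545178) ≈ 2.35482.
threshold ≈ 3.94*2.35482 = 9.2779908 ≈ 9.2780.

9.2780


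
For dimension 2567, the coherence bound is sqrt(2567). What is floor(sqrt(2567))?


50^2 = 2500 <= 2567 < 2601 = 51^2, so 50 <= sqrt(2567) < 51.
floor(sqrt(2567)) = 50.

50


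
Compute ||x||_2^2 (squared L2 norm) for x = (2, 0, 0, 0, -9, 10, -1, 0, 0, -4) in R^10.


Non-zero entries: [(0, 2), (4, -9), (5, 10), (6, -1), (9, -4)]
Squares: [4, 81, 100, 1, 16]
||x||_2^2 = sum = 202.

202


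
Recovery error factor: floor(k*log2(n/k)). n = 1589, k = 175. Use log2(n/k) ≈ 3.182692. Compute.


log2(n/k) = log2(1589/175) ≈ 3.182692.
k*log2(n/k) ≈ 175*3.182692 = 556.9711.
floor(556.9711) = 556.

556


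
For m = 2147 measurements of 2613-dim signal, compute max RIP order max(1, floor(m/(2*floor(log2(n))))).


floor(log2(2613)) = 11.
2*11 = 22.
m/(2*floor(log2(n))) = 2147/22 ≈ 97.5909.
floor = 97.
k = max(1, 97) = 97.

97


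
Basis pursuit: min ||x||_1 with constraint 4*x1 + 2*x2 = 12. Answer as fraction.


Axis intercepts:
  x1 = 3, x2 = 0: L1 = 3
  x1 = 0, x2 = 6: L1 = 6
x* = (3, 0)
||x*||_1 = 3.

3


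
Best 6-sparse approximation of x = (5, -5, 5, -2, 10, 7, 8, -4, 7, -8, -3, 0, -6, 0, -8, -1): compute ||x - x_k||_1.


Sorted |x_i| descending: [10, 8, 8, 8, 7, 7, 6, 5, 5, 5, 4, 3, 2, 1, 0, 0]
Keep top 6: [10, 8, 8, 8, 7, 7]
Tail entries: [6, 5, 5, 5, 4, 3, 2, 1, 0, 0]
L1 error = sum of tail = 31.

31
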